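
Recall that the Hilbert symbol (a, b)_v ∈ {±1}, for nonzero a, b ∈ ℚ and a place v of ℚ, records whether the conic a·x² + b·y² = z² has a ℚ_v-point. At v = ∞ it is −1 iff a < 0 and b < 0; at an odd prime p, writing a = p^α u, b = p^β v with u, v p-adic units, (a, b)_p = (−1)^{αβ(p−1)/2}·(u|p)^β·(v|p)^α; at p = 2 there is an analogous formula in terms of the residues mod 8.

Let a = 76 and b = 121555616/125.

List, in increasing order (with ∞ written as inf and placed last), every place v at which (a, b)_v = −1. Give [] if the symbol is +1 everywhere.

Mod squares: a ≡ 19, b ≡ 1330. Check v ∈ {∞, 2, 5, 7, 13, 19}.
v=13: a=13^0·(≡11), b=13^4·(≡12) mod 13; (11|13)=-1, (12|13)=+1; (−1)^{0·4·6}·(-1)^4·(+1)^0 = +1.
v=5: a=5^0·(≡1), b=5^-3·(≡1) mod 5; (1|5)=+1, (1|5)=+1; (−1)^{0·-3·2}·(+1)^-3·(+1)^0 = +1.
v=7: a=7^0·(≡6), b=7^1·(≡1) mod 7; (6|7)=-1, (1|7)=+1; (−1)^{0·1·3}·(-1)^1·(+1)^0 = -1.
v=19: a=19^1·(≡4), b=19^1·(≡2) mod 19; (4|19)=+1, (2|19)=-1; (−1)^{1·1·9}·(+1)^1·(-1)^1 = +1.
v=2: v_2(a)=2, v_2(b)=5; units ≡ 3, 1 (mod 8); ε·ε+αω+βω = 1·0+2·0+5·1 ≡ 1  ⇒  (a,b)_2 = -1.
v=∞: 19 > 0 and 1330 > 0  ⇒  (a,b)_∞ = +1.
Ram(19, 1330) = {2, 7}; no ℚ_2-point on the conic.

[2, 7]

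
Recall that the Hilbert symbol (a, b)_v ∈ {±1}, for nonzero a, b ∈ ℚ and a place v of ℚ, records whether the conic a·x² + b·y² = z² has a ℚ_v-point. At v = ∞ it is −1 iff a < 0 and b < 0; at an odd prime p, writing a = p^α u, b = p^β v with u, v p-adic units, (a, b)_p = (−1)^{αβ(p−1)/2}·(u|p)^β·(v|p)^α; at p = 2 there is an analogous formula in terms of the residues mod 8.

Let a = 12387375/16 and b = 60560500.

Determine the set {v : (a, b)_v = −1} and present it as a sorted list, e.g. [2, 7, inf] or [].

Mod squares: a ≡ 455, b ≡ 5005. Check v ∈ {∞, 2, 3, 5, 7, 11, 13}.
v=5: a=5^3·(≡4), b=5^3·(≡4) mod 5; (4|5)=+1, (4|5)=+1; (−1)^{3·3·2}·(+1)^3·(+1)^3 = +1.
v=3: a=3^2·(≡2), b=3^0·(≡1) mod 3; (2|3)=-1, (1|3)=+1; (−1)^{2·0·1}·(-1)^0·(+1)^2 = +1.
v=∞: 455 > 0 and 5005 > 0  ⇒  (a,b)_∞ = +1.
v=11: a=11^2·(≡4), b=11^3·(≡4) mod 11; (4|11)=+1, (4|11)=+1; (−1)^{2·3·5}·(+1)^3·(+1)^2 = +1.
v=7: a=7^1·(≡2), b=7^1·(≡4) mod 7; (2|7)=+1, (4|7)=+1; (−1)^{1·1·3}·(+1)^1·(+1)^1 = -1.
v=13: a=13^1·(≡9), b=13^1·(≡2) mod 13; (9|13)=+1, (2|13)=-1; (−1)^{1·1·6}·(+1)^1·(-1)^1 = -1.
v=2: v_2(a)=-4, v_2(b)=2; units ≡ 7, 5 (mod 8); ε·ε+αω+βω = 1·0+-4·1+2·0 ≡ 0  ⇒  (a,b)_2 = +1.
|Ram(455, 5005)| = 2, even; anisotropic at {7, 13}.

[7, 13]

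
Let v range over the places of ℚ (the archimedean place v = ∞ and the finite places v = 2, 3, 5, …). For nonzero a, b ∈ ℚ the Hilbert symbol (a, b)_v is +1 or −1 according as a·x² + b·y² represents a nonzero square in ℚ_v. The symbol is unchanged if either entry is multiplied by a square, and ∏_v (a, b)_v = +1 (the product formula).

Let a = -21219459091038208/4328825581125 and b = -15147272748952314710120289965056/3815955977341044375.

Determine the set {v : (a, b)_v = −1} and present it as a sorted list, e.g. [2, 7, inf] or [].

[2, 19, 31, inf]

Mod squares: a ≡ -2210, b ≡ -4075291. Check v ∈ {∞, 2, 3, 5, 7, 11, 13, 17, 19, 23, 29, 31, 37}.
v=3: a=3^-4·(≡1), b=3^-18·(≡2) mod 3; (1|3)=+1, (2|3)=-1; (−1)^{-4·-18·1}·(+1)^-18·(-1)^-4 = +1.
v=29: a=29^-2·(≡9), b=29^0·(≡10) mod 29; (9|29)=+1, (10|29)=-1; (−1)^{-2·0·14}·(+1)^0·(-1)^-2 = +1.
v=17: a=17^1·(≡10), b=17^5·(≡12) mod 17; (10|17)=-1, (12|17)=-1; (−1)^{1·5·8}·(-1)^5·(-1)^1 = +1.
v=31: a=31^-2·(≡23), b=31^-3·(≡14) mod 31; (23|31)=-1, (14|31)=+1; (−1)^{-2·-3·15}·(-1)^-3·(+1)^-2 = -1.
v=5: a=5^-3·(≡3), b=5^-4·(≡4) mod 5; (3|5)=-1, (4|5)=+1; (−1)^{-3·-4·2}·(-1)^-4·(+1)^-3 = +1.
v=13: a=13^1·(≡12), b=13^2·(≡3) mod 13; (12|13)=+1, (3|13)=+1; (−1)^{1·2·6}·(+1)^2·(+1)^1 = +1.
v=37: a=37^2·(≡36), b=37^5·(≡29) mod 37; (36|37)=+1, (29|37)=-1; (−1)^{2·5·18}·(+1)^5·(-1)^2 = +1.
v=2: v_2(a)=15, v_2(b)=10; units ≡ 7, 5 (mod 8); ε·ε+αω+βω = 1·0+15·1+10·0 ≡ 1  ⇒  (a,b)_2 = -1.
v=11: a=11^2·(≡5), b=11^7·(≡10) mod 11; (5|11)=+1, (10|11)=-1; (−1)^{2·7·5}·(+1)^7·(-1)^2 = +1.
v=19: a=19^2·(≡12), b=19^1·(≡15) mod 19; (12|19)=-1, (15|19)=-1; (−1)^{2·1·9}·(-1)^1·(-1)^2 = -1.
v=23: a=23^-2·(≡11), b=23^-2·(≡14) mod 23; (11|23)=-1, (14|23)=-1; (−1)^{-2·-2·11}·(-1)^-2·(-1)^-2 = +1.
v=∞: -2210 < 0 and -4075291 < 0  ⇒  (a,b)_∞ = -1.
v=7: a=7^2·(≡4), b=7^4·(≡2) mod 7; (4|7)=+1, (2|7)=+1; (−1)^{2·4·3}·(+1)^4·(+1)^2 = +1.
|Ram(-2210, -4075291)| = 4, even; anisotropic at {2, 19, 31, ∞}.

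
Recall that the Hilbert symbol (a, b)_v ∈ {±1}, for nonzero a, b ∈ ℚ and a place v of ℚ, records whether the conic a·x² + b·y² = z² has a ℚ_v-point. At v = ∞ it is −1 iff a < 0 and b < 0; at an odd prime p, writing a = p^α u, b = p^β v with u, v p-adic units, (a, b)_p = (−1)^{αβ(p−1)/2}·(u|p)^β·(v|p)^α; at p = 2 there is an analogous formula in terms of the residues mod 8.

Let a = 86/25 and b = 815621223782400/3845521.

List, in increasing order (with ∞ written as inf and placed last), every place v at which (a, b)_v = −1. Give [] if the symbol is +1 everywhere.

Mod squares: a ≡ 86, b ≡ 351654. Check v ∈ {∞, 2, 3, 5, 7, 29, 37, 43, 47, 53}.
v=29: a=29^0·(≡22), b=29^1·(≡1) mod 29; (22|29)=+1, (1|29)=+1; (−1)^{0·1·14}·(+1)^1·(+1)^0 = +1.
v=5: a=5^-2·(≡1), b=5^2·(≡1) mod 5; (1|5)=+1, (1|5)=+1; (−1)^{-2·2·2}·(+1)^2·(+1)^-2 = +1.
v=37: a=37^0·(≡36), b=37^-2·(≡15) mod 37; (36|37)=+1, (15|37)=-1; (−1)^{0·-2·18}·(+1)^-2·(-1)^0 = +1.
v=53: a=53^0·(≡31), b=53^-2·(≡38) mod 53; (31|53)=-1, (38|53)=+1; (−1)^{0·-2·26}·(-1)^-2·(+1)^0 = +1.
v=∞: 86 > 0 and 351654 > 0  ⇒  (a,b)_∞ = +1.
v=47: a=47^0·(≡26), b=47^1·(≡27) mod 47; (26|47)=-1, (27|47)=+1; (−1)^{0·1·23}·(-1)^1·(+1)^0 = -1.
v=3: a=3^0·(≡2), b=3^1·(≡2) mod 3; (2|3)=-1, (2|3)=-1; (−1)^{0·1·1}·(-1)^1·(-1)^0 = -1.
v=7: a=7^0·(≡4), b=7^2·(≡2) mod 7; (4|7)=+1, (2|7)=+1; (−1)^{0·2·3}·(+1)^2·(+1)^0 = +1.
v=2: v_2(a)=1, v_2(b)=11; units ≡ 3, 3 (mod 8); ε·ε+αω+βω = 1·1+1·1+11·1 ≡ 1  ⇒  (a,b)_2 = -1.
v=43: a=43^1·(≡19), b=43^3·(≡26) mod 43; (19|43)=-1, (26|43)=-1; (−1)^{1·3·21}·(-1)^3·(-1)^1 = -1.
|Ram(86, 351654)| = 4, even; anisotropic at {2, 3, 43, 47}.

[2, 3, 43, 47]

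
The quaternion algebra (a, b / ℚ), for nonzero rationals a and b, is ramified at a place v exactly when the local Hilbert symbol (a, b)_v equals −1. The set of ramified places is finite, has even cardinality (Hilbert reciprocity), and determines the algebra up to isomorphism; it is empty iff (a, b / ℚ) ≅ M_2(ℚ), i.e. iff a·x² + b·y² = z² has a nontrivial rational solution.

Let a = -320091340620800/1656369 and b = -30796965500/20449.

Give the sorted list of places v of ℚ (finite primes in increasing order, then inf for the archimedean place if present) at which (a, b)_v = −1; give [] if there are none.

Mod squares: a ≡ -255174857, b ≡ -6285095. Check v ∈ {∞, 2, 3, 5, 7, 11, 13, 23, 29, 31, 41, 43}.
v=31: a=31^1·(≡28), b=31^1·(≡15) mod 31; (28|31)=+1, (15|31)=-1; (−1)^{1·1·15}·(+1)^1·(-1)^1 = +1.
v=5: a=5^2·(≡2), b=5^3·(≡4) mod 5; (2|5)=-1, (4|5)=+1; (−1)^{2·3·2}·(-1)^3·(+1)^2 = -1.
v=2: v_2(a)=10, v_2(b)=2; units ≡ 7, 1 (mod 8); ε·ε+αω+βω = 1·0+10·0+2·0 ≡ 0  ⇒  (a,b)_2 = +1.
v=41: a=41^1·(≡32), b=41^1·(≡8) mod 41; (32|41)=+1, (8|41)=+1; (−1)^{1·1·20}·(+1)^1·(+1)^1 = +1.
v=13: a=13^-2·(≡8), b=13^-2·(≡6) mod 13; (8|13)=-1, (6|13)=-1; (−1)^{-2·-2·6}·(-1)^-2·(-1)^-2 = +1.
v=7: a=7^3·(≡6), b=7^2·(≡2) mod 7; (6|7)=-1, (2|7)=+1; (−1)^{3·2·3}·(-1)^2·(+1)^3 = +1.
v=43: a=43^1·(≡20), b=43^1·(≡15) mod 43; (20|43)=-1, (15|43)=+1; (−1)^{1·1·21}·(-1)^1·(+1)^1 = +1.
v=∞: -255174857 < 0 and -6285095 < 0  ⇒  (a,b)_∞ = -1.
v=29: a=29^1·(≡18), b=29^0·(≡3) mod 29; (18|29)=-1, (3|29)=-1; (−1)^{1·0·14}·(-1)^0·(-1)^1 = -1.
v=3: a=3^-4·(≡1), b=3^0·(≡1) mod 3; (1|3)=+1, (1|3)=+1; (−1)^{-4·0·1}·(+1)^0·(+1)^-4 = +1.
v=23: a=23^1·(≡14), b=23^1·(≡22) mod 23; (14|23)=-1, (22|23)=-1; (−1)^{1·1·11}·(-1)^1·(-1)^1 = -1.
v=11: a=11^-2·(≡2), b=11^-2·(≡10) mod 11; (2|11)=-1, (10|11)=-1; (−1)^{-2·-2·5}·(-1)^-2·(-1)^-2 = +1.
Ram(-255174857, -6285095) = {5, 23, 29, ∞}; no ℚ_5-point on the conic.

[5, 23, 29, inf]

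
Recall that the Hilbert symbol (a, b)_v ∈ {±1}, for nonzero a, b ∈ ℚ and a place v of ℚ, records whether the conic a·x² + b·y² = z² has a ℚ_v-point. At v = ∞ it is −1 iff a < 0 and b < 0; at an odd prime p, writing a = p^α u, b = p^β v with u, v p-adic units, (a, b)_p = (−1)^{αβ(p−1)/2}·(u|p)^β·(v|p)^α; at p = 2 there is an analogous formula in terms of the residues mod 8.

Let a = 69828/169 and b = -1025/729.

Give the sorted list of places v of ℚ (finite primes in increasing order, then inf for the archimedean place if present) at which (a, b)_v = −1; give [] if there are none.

[]

Mod squares: a ≡ 33, b ≡ -41. Check v ∈ {∞, 2, 3, 5, 11, 13, 23, 41}.
v=2: v_2(a)=2, v_2(b)=0; units ≡ 1, 7 (mod 8); ε·ε+αω+βω = 0·1+2·0+0·0 ≡ 0  ⇒  (a,b)_2 = +1.
v=5: a=5^0·(≡2), b=5^2·(≡1) mod 5; (2|5)=-1, (1|5)=+1; (−1)^{0·2·2}·(-1)^2·(+1)^0 = +1.
v=13: a=13^-2·(≡5), b=13^0·(≡2) mod 13; (5|13)=-1, (2|13)=-1; (−1)^{-2·0·6}·(-1)^0·(-1)^-2 = +1.
v=11: a=11^1·(≡3), b=11^0·(≡3) mod 11; (3|11)=+1, (3|11)=+1; (−1)^{1·0·5}·(+1)^0·(+1)^1 = +1.
v=23: a=23^2·(≡5), b=23^0·(≡15) mod 23; (5|23)=-1, (15|23)=-1; (−1)^{2·0·11}·(-1)^0·(-1)^2 = +1.
v=3: a=3^1·(≡2), b=3^-6·(≡1) mod 3; (2|3)=-1, (1|3)=+1; (−1)^{1·-6·1}·(-1)^-6·(+1)^1 = +1.
v=41: a=41^0·(≡1), b=41^1·(≡21) mod 41; (1|41)=+1, (21|41)=+1; (−1)^{0·1·20}·(+1)^1·(+1)^0 = +1.
v=∞: 33 > 0 and -41 < 0  ⇒  (a,b)_∞ = +1.
Ram(a, b) = ∅: the form 33·x² + -41·y² − z² is isotropic over every ℚ_v, so by Hasse–Minkowski it is isotropic over ℚ.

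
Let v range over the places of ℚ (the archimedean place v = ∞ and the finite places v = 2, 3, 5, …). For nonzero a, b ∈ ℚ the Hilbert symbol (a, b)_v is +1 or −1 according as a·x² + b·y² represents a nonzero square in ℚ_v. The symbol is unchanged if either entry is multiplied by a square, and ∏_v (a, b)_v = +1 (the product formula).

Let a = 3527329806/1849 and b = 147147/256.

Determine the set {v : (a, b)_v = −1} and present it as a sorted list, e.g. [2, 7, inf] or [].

[3, 7]

Mod squares: a ≡ 14, b ≡ 3003. Check v ∈ {∞, 2, 3, 7, 11, 13, 37, 43}.
v=13: a=13^2·(≡9), b=13^1·(≡1) mod 13; (9|13)=+1, (1|13)=+1; (−1)^{2·1·6}·(+1)^1·(+1)^2 = +1.
v=3: a=3^2·(≡2), b=3^1·(≡2) mod 3; (2|3)=-1, (2|3)=-1; (−1)^{2·1·1}·(-1)^1·(-1)^2 = -1.
v=37: a=37^2·(≡32), b=37^0·(≡13) mod 37; (32|37)=-1, (13|37)=-1; (−1)^{2·0·18}·(-1)^0·(-1)^2 = +1.
v=∞: 14 > 0 and 3003 > 0  ⇒  (a,b)_∞ = +1.
v=2: v_2(a)=1, v_2(b)=-8; units ≡ 7, 3 (mod 8); ε·ε+αω+βω = 1·1+1·1+-8·0 ≡ 0  ⇒  (a,b)_2 = +1.
v=11: a=11^2·(≡1), b=11^1·(≡4) mod 11; (1|11)=+1, (4|11)=+1; (−1)^{2·1·5}·(+1)^1·(+1)^2 = +1.
v=43: a=43^-2·(≡31), b=43^0·(≡21) mod 43; (31|43)=+1, (21|43)=+1; (−1)^{-2·0·21}·(+1)^0·(+1)^-2 = +1.
v=7: a=7^1·(≡4), b=7^3·(≡4) mod 7; (4|7)=+1, (4|7)=+1; (−1)^{1·3·3}·(+1)^3·(+1)^1 = -1.
Ram(14, 3003) = {3, 7}; no ℚ_3-point on the conic.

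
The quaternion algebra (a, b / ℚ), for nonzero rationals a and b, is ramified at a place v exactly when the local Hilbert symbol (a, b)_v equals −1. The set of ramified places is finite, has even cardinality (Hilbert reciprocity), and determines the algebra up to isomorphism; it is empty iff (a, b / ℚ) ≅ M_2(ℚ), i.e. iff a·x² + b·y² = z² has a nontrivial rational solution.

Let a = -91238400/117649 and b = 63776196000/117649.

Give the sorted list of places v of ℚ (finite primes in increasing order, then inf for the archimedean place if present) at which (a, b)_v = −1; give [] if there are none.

Mod squares: a ≡ -11, b ≡ 10. Check v ∈ {∞, 2, 3, 5, 7, 11}.
v=2: v_2(a)=12, v_2(b)=5; units ≡ 5, 5 (mod 8); ε·ε+αω+βω = 0·0+12·1+5·1 ≡ 1  ⇒  (a,b)_2 = -1.
v=3: a=3^4·(≡1), b=3^2·(≡1) mod 3; (1|3)=+1, (1|3)=+1; (−1)^{4·2·1}·(+1)^2·(+1)^4 = +1.
v=5: a=5^2·(≡1), b=5^3·(≡2) mod 5; (1|5)=+1, (2|5)=-1; (−1)^{2·3·2}·(+1)^3·(-1)^2 = +1.
v=7: a=7^-6·(≡6), b=7^-6·(≡6) mod 7; (6|7)=-1, (6|7)=-1; (−1)^{-6·-6·3}·(-1)^-6·(-1)^-6 = +1.
v=∞: -11 < 0 and 10 > 0  ⇒  (a,b)_∞ = +1.
v=11: a=11^1·(≡10), b=11^6·(≡2) mod 11; (10|11)=-1, (2|11)=-1; (−1)^{1·6·5}·(-1)^6·(-1)^1 = -1.
Ram(-11, 10) = {2, 11}; no ℚ_2-point on the conic.

[2, 11]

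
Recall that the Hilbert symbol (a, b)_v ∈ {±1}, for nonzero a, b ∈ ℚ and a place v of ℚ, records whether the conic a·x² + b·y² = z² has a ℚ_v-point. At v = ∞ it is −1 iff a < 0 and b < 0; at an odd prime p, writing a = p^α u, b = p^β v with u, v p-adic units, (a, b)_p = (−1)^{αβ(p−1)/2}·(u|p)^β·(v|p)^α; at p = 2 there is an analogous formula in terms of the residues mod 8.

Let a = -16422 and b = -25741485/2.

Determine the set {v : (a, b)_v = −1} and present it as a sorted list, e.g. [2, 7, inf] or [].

(a, b) ≡ (-16422, -5720330) mod (ℚ^×)²; places V = {2, 3, 5, 7, 11, 17, 19, 23, ∞}.
(a,b)_23: α=1, u≡22; β=1, v≡4 (mod 23); (22|23)=-1, (4|23)=+1; sign (−1)^1·-1^1·+1^1 = +1.
(a,b)_19: α=0, u≡13; β=1, v≡9 (mod 19); (13|19)=-1, (9|19)=+1; sign (−1)^0·-1^1·+1^0 = -1.
(a,b)_11: α=0, u≡1; β=1, v≡8 (mod 11); (1|11)=+1, (8|11)=-1; sign (−1)^0·+1^1·-1^0 = +1.
(a,b)_3: α=1, u≡1; β=2, v≡1 (mod 3); (1|3)=+1, (1|3)=+1; sign (−1)^0·+1^2·+1^1 = +1.
(a,b)_∞: sgn(-16422)=−, sgn(-5720330)=−, so -1.
(a,b)_2: α=1, β=-1; u≡5, v≡3 (mod 8); ε(u)ε(v)=0·1, αω(v)=1·1, βω(u)=-1·1; sum ≡ 0  ⇒  +1.
(a,b)_5: α=0, u≡3; β=1, v≡4 (mod 5); (3|5)=-1, (4|5)=+1; sign (−1)^0·-1^1·+1^0 = -1.
(a,b)_7: α=1, u≡6; β=1, v≡2 (mod 7); (6|7)=-1, (2|7)=+1; sign (−1)^1·-1^1·+1^1 = +1.
(a,b)_17: α=1, u≡3; β=1, v≡1 (mod 17); (3|17)=-1, (1|17)=+1; sign (−1)^0·-1^1·+1^1 = -1.
|Ram(-16422, -5720330)| = 4, even; anisotropic at {5, 17, 19, ∞}.

[5, 17, 19, inf]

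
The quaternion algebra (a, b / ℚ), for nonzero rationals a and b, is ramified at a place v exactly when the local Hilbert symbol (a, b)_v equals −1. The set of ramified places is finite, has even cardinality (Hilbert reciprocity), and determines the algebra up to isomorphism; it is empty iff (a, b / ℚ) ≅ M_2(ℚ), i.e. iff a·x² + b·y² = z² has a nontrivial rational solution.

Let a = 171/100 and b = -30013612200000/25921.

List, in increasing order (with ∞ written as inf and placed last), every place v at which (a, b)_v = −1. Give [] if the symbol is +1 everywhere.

[2, 11, 13, 19]

(a, b) ≡ (19, -230945) mod (ℚ^×)²; places V = {2, 3, 5, 7, 11, 13, 17, 19, 23, ∞}.
(a,b)_11: α=0, u≡6; β=1, v≡4 (mod 11); (6|11)=-1, (4|11)=+1; sign (−1)^0·-1^1·+1^0 = -1.
(a,b)_19: α=1, u≡17; β=3, v≡7 (mod 19); (17|19)=+1, (7|19)=+1; sign (−1)^1·+1^3·+1^1 = -1.
(a,b)_23: α=0, u≡7; β=-2, v≡11 (mod 23); (7|23)=-1, (11|23)=-1; sign (−1)^0·-1^-2·-1^0 = +1.
(a,b)_5: α=-2, u≡4; β=5, v≡1 (mod 5); (4|5)=+1, (1|5)=+1; sign (−1)^0·+1^5·+1^-2 = +1.
(a,b)_13: α=0, u≡6; β=1, v≡7 (mod 13); (6|13)=-1, (7|13)=-1; sign (−1)^0·-1^1·-1^0 = -1.
(a,b)_3: α=2, u≡1; β=2, v≡1 (mod 3); (1|3)=+1, (1|3)=+1; sign (−1)^0·+1^2·+1^2 = +1.
(a,b)_∞: sgn(19)=+, sgn(-230945)=−, so +1.
(a,b)_17: α=0, u≡8; β=1, v≡16 (mod 17); (8|17)=+1, (16|17)=+1; sign (−1)^0·+1^1·+1^0 = +1.
(a,b)_7: α=0, u≡5; β=-2, v≡3 (mod 7); (5|7)=-1, (3|7)=-1; sign (−1)^0·-1^-2·-1^0 = +1.
(a,b)_2: α=-2, β=6; u≡3, v≡7 (mod 8); ε(u)ε(v)=1·1, αω(v)=-2·0, βω(u)=6·1; sum ≡ 1  ⇒  -1.
(19, -230945 / ℚ) ramifies at {2, 11, 13, 19}: a division algebra.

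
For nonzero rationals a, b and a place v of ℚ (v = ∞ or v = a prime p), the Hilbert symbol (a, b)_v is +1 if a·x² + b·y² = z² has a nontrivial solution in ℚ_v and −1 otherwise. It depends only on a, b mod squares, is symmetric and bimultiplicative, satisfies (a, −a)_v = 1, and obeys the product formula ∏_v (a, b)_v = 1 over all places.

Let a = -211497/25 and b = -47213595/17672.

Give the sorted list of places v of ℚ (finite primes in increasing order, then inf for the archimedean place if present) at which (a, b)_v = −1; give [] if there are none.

[3, 5, 13, 17, 23, inf]

Mod squares: a ≡ -211497, b ≡ -86710. Check v ∈ {∞, 2, 3, 5, 11, 13, 17, 23, 29, 47}.
v=3: a=3^1·(≡1), b=3^2·(≡2) mod 3; (1|3)=+1, (2|3)=-1; (−1)^{1·2·1}·(+1)^2·(-1)^1 = -1.
v=29: a=29^1·(≡18), b=29^1·(≡11) mod 29; (18|29)=-1, (11|29)=-1; (−1)^{1·1·14}·(-1)^1·(-1)^1 = +1.
v=∞: -211497 < 0 and -86710 < 0  ⇒  (a,b)_∞ = -1.
v=23: a=23^0·(≡17), b=23^1·(≡1) mod 23; (17|23)=-1, (1|23)=+1; (−1)^{0·1·11}·(-1)^1·(+1)^0 = -1.
v=11: a=11^1·(≡4), b=11^2·(≡5) mod 11; (4|11)=+1, (5|11)=+1; (−1)^{1·2·5}·(+1)^2·(+1)^1 = +1.
v=17: a=17^1·(≡11), b=17^0·(≡7) mod 17; (11|17)=-1, (7|17)=-1; (−1)^{1·0·8}·(-1)^0·(-1)^1 = -1.
v=47: a=47^0·(≡2), b=47^-2·(≡26) mod 47; (2|47)=+1, (26|47)=-1; (−1)^{0·-2·23}·(+1)^-2·(-1)^0 = +1.
v=5: a=5^-2·(≡3), b=5^1·(≡3) mod 5; (3|5)=-1, (3|5)=-1; (−1)^{-2·1·2}·(-1)^1·(-1)^-2 = -1.
v=2: v_2(a)=0, v_2(b)=-3; units ≡ 7, 5 (mod 8); ε·ε+αω+βω = 1·0+0·1+-3·0 ≡ 0  ⇒  (a,b)_2 = +1.
v=13: a=13^1·(≡6), b=13^1·(≡12) mod 13; (6|13)=-1, (12|13)=+1; (−1)^{1·1·6}·(-1)^1·(+1)^1 = -1.
|Ram(-211497, -86710)| = 6, even; anisotropic at {3, 5, 13, 17, 23, ∞}.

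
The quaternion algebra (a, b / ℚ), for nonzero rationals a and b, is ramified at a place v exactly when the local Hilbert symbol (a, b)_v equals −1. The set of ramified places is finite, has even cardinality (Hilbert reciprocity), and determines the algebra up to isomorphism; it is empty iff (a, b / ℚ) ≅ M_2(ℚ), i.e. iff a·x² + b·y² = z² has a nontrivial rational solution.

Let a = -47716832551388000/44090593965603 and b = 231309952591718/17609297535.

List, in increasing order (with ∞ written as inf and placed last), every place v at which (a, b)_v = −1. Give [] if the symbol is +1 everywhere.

Mod squares: a ≡ -4290, b ≡ 2730. Check v ∈ {∞, 2, 3, 5, 7, 11, 13, 19, 31, 47, 53}.
v=31: a=31^2·(≡1), b=31^0·(≡19) mod 31; (1|31)=+1, (19|31)=+1; (−1)^{2·0·15}·(+1)^0·(+1)^2 = +1.
v=5: a=5^3·(≡2), b=5^-1·(≡4) mod 5; (2|5)=-1, (4|5)=+1; (−1)^{3·-1·2}·(-1)^-1·(+1)^3 = -1.
v=13: a=13^1·(≡8), b=13^1·(≡2) mod 13; (8|13)=-1, (2|13)=-1; (−1)^{1·1·6}·(-1)^1·(-1)^1 = +1.
v=7: a=7^2·(≡1), b=7^3·(≡5) mod 7; (1|7)=+1, (5|7)=-1; (−1)^{2·3·3}·(+1)^3·(-1)^2 = +1.
v=19: a=19^-2·(≡4), b=19^0·(≡12) mod 19; (4|19)=+1, (12|19)=-1; (−1)^{-2·0·9}·(+1)^0·(-1)^-2 = +1.
v=11: a=11^7·(≡8), b=11^10·(≡6) mod 11; (8|11)=-1, (6|11)=-1; (−1)^{7·10·5}·(-1)^10·(-1)^7 = -1.
v=53: a=53^-2·(≡3), b=53^0·(≡21) mod 53; (3|53)=-1, (21|53)=-1; (−1)^{-2·0·26}·(-1)^0·(-1)^-2 = +1.
v=3: a=3^-9·(≡1), b=3^-13·(≡1) mod 3; (1|3)=+1, (1|3)=+1; (−1)^{-9·-13·1}·(+1)^-13·(+1)^-9 = -1.
v=47: a=47^-2·(≡6), b=47^-2·(≡16) mod 47; (6|47)=+1, (16|47)=+1; (−1)^{-2·-2·23}·(+1)^-2·(+1)^-2 = +1.
v=∞: -4290 < 0 and 2730 > 0  ⇒  (a,b)_∞ = +1.
v=2: v_2(a)=5, v_2(b)=1; units ≡ 7, 5 (mod 8); ε·ε+αω+βω = 1·0+5·1+1·0 ≡ 1  ⇒  (a,b)_2 = -1.
|Ram(-4290, 2730)| = 4, even; anisotropic at {2, 3, 5, 11}.

[2, 3, 5, 11]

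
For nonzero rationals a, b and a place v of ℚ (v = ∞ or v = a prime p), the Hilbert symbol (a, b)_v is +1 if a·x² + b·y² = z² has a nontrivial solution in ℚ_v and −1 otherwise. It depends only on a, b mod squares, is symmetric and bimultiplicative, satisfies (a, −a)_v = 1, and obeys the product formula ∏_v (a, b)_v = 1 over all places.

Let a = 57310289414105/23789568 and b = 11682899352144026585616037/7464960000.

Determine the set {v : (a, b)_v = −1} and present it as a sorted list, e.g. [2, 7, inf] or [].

Mod squares: a ≡ 159315, b ≡ 13. Check v ∈ {∞, 2, 3, 5, 7, 11, 13, 19, 43}.
v=2: v_2(a)=-16, v_2(b)=-14; units ≡ 3, 5 (mod 8); ε·ε+αω+βω = 1·0+-16·1+-14·1 ≡ 0  ⇒  (a,b)_2 = +1.
v=19: a=19^5·(≡7), b=19^8·(≡2) mod 19; (7|19)=+1, (2|19)=-1; (−1)^{5·8·9}·(+1)^8·(-1)^5 = -1.
v=7: a=7^2·(≡4), b=7^2·(≡6) mod 7; (4|7)=+1, (6|7)=-1; (−1)^{2·2·3}·(+1)^2·(-1)^2 = +1.
v=13: a=13^3·(≡1), b=13^7·(≡12) mod 13; (1|13)=+1, (12|13)=+1; (−1)^{3·7·6}·(+1)^7·(+1)^3 = +1.
v=43: a=43^1·(≡27), b=43^2·(≡40) mod 43; (27|43)=-1, (40|43)=+1; (−1)^{1·2·21}·(-1)^2·(+1)^1 = +1.
v=3: a=3^-1·(≡2), b=3^-6·(≡1) mod 3; (2|3)=-1, (1|3)=+1; (−1)^{-1·-6·1}·(-1)^-6·(+1)^-1 = +1.
v=5: a=5^1·(≡2), b=5^-4·(≡2) mod 5; (2|5)=-1, (2|5)=-1; (−1)^{1·-4·2}·(-1)^-4·(-1)^1 = -1.
v=∞: 159315 > 0 and 13 > 0  ⇒  (a,b)_∞ = +1.
v=11: a=11^-2·(≡7), b=11^2·(≡7) mod 11; (7|11)=-1, (7|11)=-1; (−1)^{-2·2·5}·(-1)^2·(-1)^-2 = +1.
(159315, 13 / ℚ) ramifies at {5, 19}: a division algebra.

[5, 19]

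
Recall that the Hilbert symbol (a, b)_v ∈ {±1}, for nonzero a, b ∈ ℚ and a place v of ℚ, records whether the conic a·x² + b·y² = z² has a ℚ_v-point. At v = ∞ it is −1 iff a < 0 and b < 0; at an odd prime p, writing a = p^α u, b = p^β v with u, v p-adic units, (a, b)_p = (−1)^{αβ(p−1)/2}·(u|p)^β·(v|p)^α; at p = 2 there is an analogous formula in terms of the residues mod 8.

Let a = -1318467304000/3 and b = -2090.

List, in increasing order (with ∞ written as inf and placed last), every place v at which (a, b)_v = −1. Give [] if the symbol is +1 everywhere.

[2, 5, 7, inf]

Mod squares: a ≡ -1155, b ≡ -2090. Check v ∈ {∞, 2, 3, 5, 7, 11, 19}.
v=2: v_2(a)=6, v_2(b)=1; units ≡ 5, 3 (mod 8); ε·ε+αω+βω = 0·1+6·1+1·1 ≡ 1  ⇒  (a,b)_2 = -1.
v=5: a=5^3·(≡1), b=5^1·(≡2) mod 5; (1|5)=+1, (2|5)=-1; (−1)^{3·1·2}·(+1)^1·(-1)^3 = -1.
v=∞: -1155 < 0 and -2090 < 0  ⇒  (a,b)_∞ = -1.
v=3: a=3^-1·(≡2), b=3^0·(≡1) mod 3; (2|3)=-1, (1|3)=+1; (−1)^{-1·0·1}·(-1)^0·(+1)^-1 = +1.
v=19: a=19^2·(≡6), b=19^1·(≡4) mod 19; (6|19)=+1, (4|19)=+1; (−1)^{2·1·9}·(+1)^1·(+1)^2 = +1.
v=11: a=11^3·(≡4), b=11^1·(≡8) mod 11; (4|11)=+1, (8|11)=-1; (−1)^{3·1·5}·(+1)^1·(-1)^3 = +1.
v=7: a=7^3·(≡6), b=7^0·(≡3) mod 7; (6|7)=-1, (3|7)=-1; (−1)^{3·0·3}·(-1)^0·(-1)^3 = -1.
|Ram(-1155, -2090)| = 4, even; anisotropic at {2, 5, 7, ∞}.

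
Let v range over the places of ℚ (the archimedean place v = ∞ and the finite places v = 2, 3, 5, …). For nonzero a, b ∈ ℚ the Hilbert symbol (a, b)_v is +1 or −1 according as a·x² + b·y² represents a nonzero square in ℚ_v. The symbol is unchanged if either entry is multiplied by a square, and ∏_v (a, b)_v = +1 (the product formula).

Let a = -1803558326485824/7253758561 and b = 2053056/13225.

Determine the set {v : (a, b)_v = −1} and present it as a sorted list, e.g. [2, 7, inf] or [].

[2, 41]

Mod squares: a ≡ -5781, b ≡ 111. Check v ∈ {∞, 2, 3, 5, 7, 17, 23, 37, 41, 47}.
v=37: a=37^4·(≡10), b=37^1·(≡27) mod 37; (10|37)=+1, (27|37)=+1; (−1)^{4·1·18}·(+1)^1·(+1)^4 = +1.
v=5: a=5^0·(≡1), b=5^-2·(≡4) mod 5; (1|5)=+1, (4|5)=+1; (−1)^{0·-2·2}·(+1)^-2·(+1)^0 = +1.
v=7: a=7^-2·(≡1), b=7^0·(≡6) mod 7; (1|7)=+1, (6|7)=-1; (−1)^{-2·0·3}·(+1)^0·(-1)^-2 = +1.
v=3: a=3^3·(≡2), b=3^1·(≡1) mod 3; (2|3)=-1, (1|3)=+1; (−1)^{3·1·1}·(-1)^1·(+1)^3 = +1.
v=∞: -5781 < 0 and 111 > 0  ⇒  (a,b)_∞ = +1.
v=2: v_2(a)=6, v_2(b)=6; units ≡ 3, 7 (mod 8); ε·ε+αω+βω = 1·1+6·0+6·1 ≡ 1  ⇒  (a,b)_2 = -1.
v=41: a=41^1·(≡36), b=41^0·(≡17) mod 41; (36|41)=+1, (17|41)=-1; (−1)^{1·0·20}·(+1)^0·(-1)^1 = -1.
v=47: a=47^1·(≡4), b=47^0·(≡21) mod 47; (4|47)=+1, (21|47)=+1; (−1)^{1·0·23}·(+1)^0·(+1)^1 = +1.
v=23: a=23^-6·(≡22), b=23^-2·(≡15) mod 23; (22|23)=-1, (15|23)=-1; (−1)^{-6·-2·11}·(-1)^-2·(-1)^-6 = +1.
v=17: a=17^2·(≡9), b=17^2·(≡2) mod 17; (9|17)=+1, (2|17)=+1; (−1)^{2·2·8}·(+1)^2·(+1)^2 = +1.
|Ram(-5781, 111)| = 2, even; anisotropic at {2, 41}.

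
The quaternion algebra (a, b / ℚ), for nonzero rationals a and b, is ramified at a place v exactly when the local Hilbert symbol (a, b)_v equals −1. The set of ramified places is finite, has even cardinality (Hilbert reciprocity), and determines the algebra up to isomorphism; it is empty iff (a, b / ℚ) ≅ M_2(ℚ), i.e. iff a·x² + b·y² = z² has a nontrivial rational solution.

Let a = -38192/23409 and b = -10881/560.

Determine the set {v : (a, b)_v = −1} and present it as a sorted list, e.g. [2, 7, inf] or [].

[5, 11, 13, inf]

Mod squares: a ≡ -2387, b ≡ -42315. Check v ∈ {∞, 2, 3, 5, 7, 11, 13, 17, 31}.
v=13: a=13^0·(≡6), b=13^1·(≡8) mod 13; (6|13)=-1, (8|13)=-1; (−1)^{0·1·6}·(-1)^1·(-1)^0 = -1.
v=∞: -2387 < 0 and -42315 < 0  ⇒  (a,b)_∞ = -1.
v=3: a=3^-4·(≡1), b=3^3·(≡1) mod 3; (1|3)=+1, (1|3)=+1; (−1)^{-4·3·1}·(+1)^3·(+1)^-4 = +1.
v=5: a=5^0·(≡2), b=5^-1·(≡2) mod 5; (2|5)=-1, (2|5)=-1; (−1)^{0·-1·2}·(-1)^-1·(-1)^0 = -1.
v=31: a=31^1·(≡2), b=31^1·(≡26) mod 31; (2|31)=+1, (26|31)=-1; (−1)^{1·1·15}·(+1)^1·(-1)^1 = +1.
v=11: a=11^1·(≡4), b=11^0·(≡2) mod 11; (4|11)=+1, (2|11)=-1; (−1)^{1·0·5}·(+1)^0·(-1)^1 = -1.
v=7: a=7^1·(≡4), b=7^-1·(≡6) mod 7; (4|7)=+1, (6|7)=-1; (−1)^{1·-1·3}·(+1)^-1·(-1)^1 = +1.
v=17: a=17^-2·(≡11), b=17^0·(≡1) mod 17; (11|17)=-1, (1|17)=+1; (−1)^{-2·0·8}·(-1)^0·(+1)^-2 = +1.
v=2: v_2(a)=4, v_2(b)=-4; units ≡ 5, 5 (mod 8); ε·ε+αω+βω = 0·0+4·1+-4·1 ≡ 0  ⇒  (a,b)_2 = +1.
(-2387, -42315 / ℚ) ramifies at {5, 11, 13, ∞}: a division algebra.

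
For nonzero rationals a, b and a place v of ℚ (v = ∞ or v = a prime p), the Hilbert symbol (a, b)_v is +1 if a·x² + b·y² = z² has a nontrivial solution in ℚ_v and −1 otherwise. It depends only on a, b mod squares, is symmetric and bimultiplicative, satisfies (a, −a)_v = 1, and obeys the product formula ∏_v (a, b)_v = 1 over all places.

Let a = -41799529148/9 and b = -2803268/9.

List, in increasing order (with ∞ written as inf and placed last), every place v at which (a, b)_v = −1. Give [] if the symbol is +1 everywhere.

[13, 31, 47, inf]

(a, b) ≡ (-47, -700817) mod (ℚ^×)²; places V = {2, 3, 13, 31, 37, 47, ∞}.
(a,b)_3: α=-2, u≡1; β=-2, v≡1 (mod 3); (1|3)=+1, (1|3)=+1; sign (−1)^0·+1^-2·+1^-2 = +1.
(a,b)_47: α=1, u≡30; β=1, v≡26 (mod 47); (30|47)=-1, (26|47)=-1; sign (−1)^1·-1^1·-1^1 = -1.
(a,b)_13: α=2, u≡7; β=1, v≡11 (mod 13); (7|13)=-1, (11|13)=-1; sign (−1)^0·-1^1·-1^2 = -1.
(a,b)_2: α=2, β=2; u≡1, v≡7 (mod 8); ε(u)ε(v)=0·1, αω(v)=2·0, βω(u)=2·0; sum ≡ 0  ⇒  +1.
(a,b)_31: α=2, u≡12; β=1, v≡24 (mod 31); (12|31)=-1, (24|31)=-1; sign (−1)^0·-1^1·-1^2 = -1.
(a,b)_37: α=2, u≡7; β=1, v≡26 (mod 37); (7|37)=+1, (26|37)=+1; sign (−1)^0·+1^1·+1^2 = +1.
(a,b)_∞: sgn(-47)=−, sgn(-700817)=−, so -1.
(-47, -700817 / ℚ) ramifies at {13, 31, 47, ∞}: a division algebra.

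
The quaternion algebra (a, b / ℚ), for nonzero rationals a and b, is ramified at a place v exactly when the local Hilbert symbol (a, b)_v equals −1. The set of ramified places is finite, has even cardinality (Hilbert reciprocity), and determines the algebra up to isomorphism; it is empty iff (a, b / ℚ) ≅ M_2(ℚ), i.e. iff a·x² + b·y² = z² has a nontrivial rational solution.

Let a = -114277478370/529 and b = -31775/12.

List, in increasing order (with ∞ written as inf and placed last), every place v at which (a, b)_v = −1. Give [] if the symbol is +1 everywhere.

Mod squares: a ≡ -982770, b ≡ -3813. Check v ∈ {∞, 2, 3, 5, 11, 17, 23, 31, 41, 47}.
v=3: a=3^1·(≡1), b=3^-1·(≡1) mod 3; (1|3)=+1, (1|3)=+1; (−1)^{1·-1·1}·(+1)^-1·(+1)^1 = -1.
v=41: a=41^1·(≡12), b=41^1·(≡14) mod 41; (12|41)=-1, (14|41)=-1; (−1)^{1·1·20}·(-1)^1·(-1)^1 = +1.
v=31: a=31^2·(≡12), b=31^1·(≡5) mod 31; (12|31)=-1, (5|31)=+1; (−1)^{2·1·15}·(-1)^1·(+1)^2 = -1.
v=47: a=47^1·(≡13), b=47^0·(≡35) mod 47; (13|47)=-1, (35|47)=-1; (−1)^{1·0·23}·(-1)^0·(-1)^1 = -1.
v=17: a=17^1·(≡12), b=17^0·(≡14) mod 17; (12|17)=-1, (14|17)=-1; (−1)^{1·0·8}·(-1)^0·(-1)^1 = -1.
v=11: a=11^2·(≡1), b=11^0·(≡4) mod 11; (1|11)=+1, (4|11)=+1; (−1)^{2·0·5}·(+1)^0·(+1)^2 = +1.
v=23: a=23^-2·(≡21), b=23^0·(≡22) mod 23; (21|23)=-1, (22|23)=-1; (−1)^{-2·0·11}·(-1)^0·(-1)^-2 = +1.
v=∞: -982770 < 0 and -3813 < 0  ⇒  (a,b)_∞ = -1.
v=5: a=5^1·(≡4), b=5^2·(≡2) mod 5; (4|5)=+1, (2|5)=-1; (−1)^{1·2·2}·(+1)^2·(-1)^1 = -1.
v=2: v_2(a)=1, v_2(b)=-2; units ≡ 7, 3 (mod 8); ε·ε+αω+βω = 1·1+1·1+-2·0 ≡ 0  ⇒  (a,b)_2 = +1.
Ram(-982770, -3813) = {3, 5, 17, 31, 47, ∞}; no ℚ_3-point on the conic.

[3, 5, 17, 31, 47, inf]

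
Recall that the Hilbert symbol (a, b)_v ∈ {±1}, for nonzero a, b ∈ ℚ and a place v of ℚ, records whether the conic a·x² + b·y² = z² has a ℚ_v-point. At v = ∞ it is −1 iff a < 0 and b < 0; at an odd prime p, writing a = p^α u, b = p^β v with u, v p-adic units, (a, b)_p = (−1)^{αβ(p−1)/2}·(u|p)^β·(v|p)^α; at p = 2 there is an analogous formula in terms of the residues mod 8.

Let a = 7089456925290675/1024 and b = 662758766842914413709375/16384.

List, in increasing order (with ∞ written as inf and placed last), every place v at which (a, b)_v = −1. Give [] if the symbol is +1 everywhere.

[2, 3, 5, 17, 29, 41]

Mod squares: a ≡ 3, b ≡ 11218215. Check v ∈ {∞, 2, 3, 5, 13, 17, 29, 37, 41}.
v=5: a=5^2·(≡3), b=5^5·(≡3) mod 5; (3|5)=-1, (3|5)=-1; (−1)^{2·5·2}·(-1)^5·(-1)^2 = -1.
v=29: a=29^2·(≡11), b=29^3·(≡6) mod 29; (11|29)=-1, (6|29)=+1; (−1)^{2·3·14}·(-1)^3·(+1)^2 = -1.
v=3: a=3^1·(≡1), b=3^1·(≡1) mod 3; (1|3)=+1, (1|3)=+1; (−1)^{1·1·1}·(+1)^1·(+1)^1 = -1.
v=13: a=13^2·(≡3), b=13^2·(≡6) mod 13; (3|13)=+1, (6|13)=-1; (−1)^{2·2·6}·(+1)^2·(-1)^2 = +1.
v=41: a=41^2·(≡27), b=41^3·(≡7) mod 41; (27|41)=-1, (7|41)=-1; (−1)^{2·3·20}·(-1)^3·(-1)^2 = -1.
v=37: a=37^2·(≡1), b=37^3·(≡5) mod 37; (1|37)=+1, (5|37)=-1; (−1)^{2·3·18}·(+1)^3·(-1)^2 = +1.
v=17: a=17^2·(≡14), b=17^3·(≡14) mod 17; (14|17)=-1, (14|17)=-1; (−1)^{2·3·8}·(-1)^3·(-1)^2 = -1.
v=2: v_2(a)=-10, v_2(b)=-14; units ≡ 3, 7 (mod 8); ε·ε+αω+βω = 1·1+-10·0+-14·1 ≡ 1  ⇒  (a,b)_2 = -1.
v=∞: 3 > 0 and 11218215 > 0  ⇒  (a,b)_∞ = +1.
Ram(3, 11218215) = {2, 3, 5, 17, 29, 41}; no ℚ_2-point on the conic.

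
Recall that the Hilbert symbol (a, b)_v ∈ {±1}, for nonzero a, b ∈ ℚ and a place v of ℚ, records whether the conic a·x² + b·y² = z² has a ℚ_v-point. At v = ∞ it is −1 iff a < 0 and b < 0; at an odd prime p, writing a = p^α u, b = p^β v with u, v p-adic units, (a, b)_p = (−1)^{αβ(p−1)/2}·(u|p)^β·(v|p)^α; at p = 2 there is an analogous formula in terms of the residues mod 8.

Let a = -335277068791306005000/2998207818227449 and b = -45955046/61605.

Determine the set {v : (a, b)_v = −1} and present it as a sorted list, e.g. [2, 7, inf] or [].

(a, b) ≡ (-2, -430) mod (ℚ^×)²; places V = {2, 3, 5, 7, 13, 17, 19, 23, 37, 43, 47, ∞}.
(a,b)_37: α=-6, u≡8; β=-2, v≡8 (mod 37); (8|37)=-1, (8|37)=-1; sign (−1)^0·-1^-2·-1^-6 = +1.
(a,b)_13: α=2, u≡2; β=0, v≡10 (mod 13); (2|13)=-1, (10|13)=+1; sign (−1)^0·-1^0·+1^2 = +1.
(a,b)_47: α=-2, u≡46; β=0, v≡35 (mod 47); (46|47)=-1, (35|47)=-1; sign (−1)^0·-1^0·-1^-2 = +1.
(a,b)_7: α=2, u≡6; β=0, v≡2 (mod 7); (6|7)=-1, (2|7)=+1; sign (−1)^0·-1^0·+1^2 = +1.
(a,b)_5: α=4, u≡3; β=-1, v≡4 (mod 5); (3|5)=-1, (4|5)=+1; sign (−1)^0·-1^-1·+1^4 = -1.
(a,b)_2: α=3, β=1; u≡7, v≡1 (mod 8); ε(u)ε(v)=1·0, αω(v)=3·0, βω(u)=1·0; sum ≡ 0  ⇒  +1.
(a,b)_43: α=4, u≡13; β=3, v≡29 (mod 43); (13|43)=+1, (29|43)=-1; sign (−1)^0·+1^3·-1^4 = +1.
(a,b)_17: α=0, u≡13; β=2, v≡10 (mod 17); (13|17)=+1, (10|17)=-1; sign (−1)^0·+1^2·-1^0 = +1.
(a,b)_∞: sgn(-2)=−, sgn(-430)=−, so -1.
(a,b)_23: α=-2, u≡17; β=0, v≡22 (mod 23); (17|23)=-1, (22|23)=-1; sign (−1)^0·-1^0·-1^-2 = +1.
(a,b)_3: α=8, u≡1; β=-2, v≡2 (mod 3); (1|3)=+1, (2|3)=-1; sign (−1)^0·+1^-2·-1^8 = +1.
(a,b)_19: α=2, u≡11; β=0, v≡1 (mod 19); (11|19)=+1, (1|19)=+1; sign (−1)^0·+1^0·+1^2 = +1.
Ram(-2, -430) = {5, ∞}; no ℚ_5-point on the conic.

[5, inf]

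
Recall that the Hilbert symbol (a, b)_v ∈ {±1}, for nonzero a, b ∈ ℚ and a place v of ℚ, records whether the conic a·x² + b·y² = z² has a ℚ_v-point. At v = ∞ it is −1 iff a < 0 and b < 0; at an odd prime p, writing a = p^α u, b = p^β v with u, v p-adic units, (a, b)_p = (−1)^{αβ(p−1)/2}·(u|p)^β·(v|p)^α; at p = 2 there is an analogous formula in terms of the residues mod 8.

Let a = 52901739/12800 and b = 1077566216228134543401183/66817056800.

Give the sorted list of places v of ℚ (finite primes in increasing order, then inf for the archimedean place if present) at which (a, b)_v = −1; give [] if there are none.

(a, b) ≡ (22, 1746206) mod (ℚ^×)²; places V = {2, 3, 5, 7, 11, 13, 17, 19, 23, 29, 37, 43, ∞}.
(a,b)_37: α=0, u≡5; β=-2, v≡36 (mod 37); (5|37)=-1, (36|37)=+1; sign (−1)^0·-1^-2·+1^0 = +1.
(a,b)_11: α=1, u≡7; β=3, v≡9 (mod 11); (7|11)=-1, (9|11)=+1; sign (−1)^1·-1^3·+1^1 = +1.
(a,b)_17: α=2, u≡5; β=5, v≡8 (mod 17); (5|17)=-1, (8|17)=+1; sign (−1)^0·-1^5·+1^2 = -1.
(a,b)_2: α=-9, β=-5; u≡3, v≡7 (mod 8); ε(u)ε(v)=1·1, αω(v)=-9·0, βω(u)=-5·1; sum ≡ 0  ⇒  +1.
(a,b)_∞: sgn(22)=+, sgn(1746206)=+, so +1.
(a,b)_7: α=0, u≡4; β=3, v≡6 (mod 7); (4|7)=+1, (6|7)=-1; sign (−1)^0·+1^3·-1^0 = +1.
(a,b)_43: α=2, u≡5; β=4, v≡42 (mod 43); (5|43)=-1, (42|43)=-1; sign (−1)^0·-1^4·-1^2 = +1.
(a,b)_19: α=0, u≡3; β=-2, v≡4 (mod 19); (3|19)=-1, (4|19)=+1; sign (−1)^0·-1^-2·+1^0 = +1.
(a,b)_23: α=0, u≡5; β=1, v≡11 (mod 23); (5|23)=-1, (11|23)=-1; sign (−1)^0·-1^1·-1^0 = -1.
(a,b)_5: α=-2, u≡2; β=-2, v≡4 (mod 5); (2|5)=-1, (4|5)=+1; sign (−1)^0·-1^-2·+1^-2 = +1.
(a,b)_29: α=0, u≡5; β=1, v≡14 (mod 29); (5|29)=+1, (14|29)=-1; sign (−1)^0·+1^1·-1^0 = +1.
(a,b)_3: α=2, u≡1; β=6, v≡2 (mod 3); (1|3)=+1, (2|3)=-1; sign (−1)^0·+1^6·-1^2 = +1.
(a,b)_13: α=0, u≡9; β=-2, v≡8 (mod 13); (9|13)=+1, (8|13)=-1; sign (−1)^0·+1^-2·-1^0 = +1.
Ram(22, 1746206) = {17, 23}; no ℚ_17-point on the conic.

[17, 23]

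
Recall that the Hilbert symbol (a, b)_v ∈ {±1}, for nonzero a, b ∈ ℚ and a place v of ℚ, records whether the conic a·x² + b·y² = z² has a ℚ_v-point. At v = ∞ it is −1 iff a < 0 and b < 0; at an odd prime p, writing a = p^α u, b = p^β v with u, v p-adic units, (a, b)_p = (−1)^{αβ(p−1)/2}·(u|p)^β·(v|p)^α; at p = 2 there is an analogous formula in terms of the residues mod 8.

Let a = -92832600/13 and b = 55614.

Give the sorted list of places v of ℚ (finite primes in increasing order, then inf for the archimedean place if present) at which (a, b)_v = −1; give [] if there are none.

(a, b) ≡ (-12558, 55614) mod (ℚ^×)²; places V = {2, 3, 5, 7, 13, 23, 31, ∞}.
(a,b)_7: α=1, u≡6; β=0, v≡6 (mod 7); (6|7)=-1, (6|7)=-1; sign (−1)^0·-1^0·-1^1 = -1.
(a,b)_3: α=1, u≡2; β=1, v≡1 (mod 3); (2|3)=-1, (1|3)=+1; sign (−1)^1·-1^1·+1^1 = +1.
(a,b)_23: α=1, u≡16; β=1, v≡3 (mod 23); (16|23)=+1, (3|23)=+1; sign (−1)^1·+1^1·+1^1 = -1.
(a,b)_5: α=2, u≡2; β=0, v≡4 (mod 5); (2|5)=-1, (4|5)=+1; sign (−1)^0·-1^0·+1^2 = +1.
(a,b)_13: α=-1, u≡10; β=1, v≡1 (mod 13); (10|13)=+1, (1|13)=+1; sign (−1)^0·+1^1·+1^-1 = +1.
(a,b)_2: α=3, β=1; u≡1, v≡7 (mod 8); ε(u)ε(v)=0·1, αω(v)=3·0, βω(u)=1·0; sum ≡ 0  ⇒  +1.
(a,b)_31: α=2, u≡14; β=1, v≡27 (mod 31); (14|31)=+1, (27|31)=-1; sign (−1)^0·+1^1·-1^2 = +1.
(a,b)_∞: sgn(-12558)=−, sgn(55614)=+, so +1.
|Ram(-12558, 55614)| = 2, even; anisotropic at {7, 23}.

[7, 23]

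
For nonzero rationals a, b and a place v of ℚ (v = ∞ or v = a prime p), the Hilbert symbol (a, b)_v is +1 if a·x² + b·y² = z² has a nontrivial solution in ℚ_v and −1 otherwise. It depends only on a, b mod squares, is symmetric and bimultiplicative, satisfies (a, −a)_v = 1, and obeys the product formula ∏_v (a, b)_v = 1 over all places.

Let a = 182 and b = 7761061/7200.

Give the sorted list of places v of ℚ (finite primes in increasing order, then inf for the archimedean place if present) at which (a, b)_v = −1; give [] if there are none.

[7, 11, 13, 17]

Mod squares: a ≡ 182, b ≡ 2618. Check v ∈ {∞, 2, 3, 5, 7, 11, 13, 17}.
v=∞: 182 > 0 and 2618 > 0  ⇒  (a,b)_∞ = +1.
v=11: a=11^0·(≡6), b=11^3·(≡2) mod 11; (6|11)=-1, (2|11)=-1; (−1)^{0·3·5}·(-1)^3·(-1)^0 = -1.
v=5: a=5^0·(≡2), b=5^-2·(≡2) mod 5; (2|5)=-1, (2|5)=-1; (−1)^{0·-2·2}·(-1)^-2·(-1)^0 = +1.
v=7: a=7^1·(≡5), b=7^3·(≡6) mod 7; (5|7)=-1, (6|7)=-1; (−1)^{1·3·3}·(-1)^3·(-1)^1 = -1.
v=17: a=17^0·(≡12), b=17^1·(≡13) mod 17; (12|17)=-1, (13|17)=+1; (−1)^{0·1·8}·(-1)^1·(+1)^0 = -1.
v=2: v_2(a)=1, v_2(b)=-5; units ≡ 3, 5 (mod 8); ε·ε+αω+βω = 1·0+1·1+-5·1 ≡ 0  ⇒  (a,b)_2 = +1.
v=13: a=13^1·(≡1), b=13^0·(≡2) mod 13; (1|13)=+1, (2|13)=-1; (−1)^{1·0·6}·(+1)^0·(-1)^1 = -1.
v=3: a=3^0·(≡2), b=3^-2·(≡2) mod 3; (2|3)=-1, (2|3)=-1; (−1)^{0·-2·1}·(-1)^-2·(-1)^0 = +1.
|Ram(182, 2618)| = 4, even; anisotropic at {7, 11, 13, 17}.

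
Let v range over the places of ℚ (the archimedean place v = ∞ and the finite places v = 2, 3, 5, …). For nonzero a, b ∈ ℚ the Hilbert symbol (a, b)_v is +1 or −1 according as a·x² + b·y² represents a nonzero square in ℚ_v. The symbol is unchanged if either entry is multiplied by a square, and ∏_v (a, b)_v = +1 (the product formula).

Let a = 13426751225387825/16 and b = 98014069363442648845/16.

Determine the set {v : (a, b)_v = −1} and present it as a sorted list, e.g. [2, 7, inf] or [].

[5, 11, 13, 19, 31, 47]

Mod squares: a ≡ 700817, b ≡ 1045. Check v ∈ {∞, 2, 5, 11, 13, 19, 23, 31, 37, 47}.
v=∞: 700817 > 0 and 1045 > 0  ⇒  (a,b)_∞ = +1.
v=11: a=11^0·(≡10), b=11^1·(≡8) mod 11; (10|11)=-1, (8|11)=-1; (−1)^{0·1·5}·(-1)^1·(-1)^0 = -1.
v=37: a=37^1·(≡27), b=37^2·(≡33) mod 37; (27|37)=+1, (33|37)=+1; (−1)^{1·2·18}·(+1)^2·(+1)^1 = +1.
v=31: a=31^3·(≡16), b=31^2·(≡17) mod 31; (16|31)=+1, (17|31)=-1; (−1)^{3·2·15}·(+1)^2·(-1)^3 = -1.
v=47: a=47^3·(≡4), b=47^2·(≡40) mod 47; (4|47)=+1, (40|47)=-1; (−1)^{3·2·23}·(+1)^2·(-1)^3 = -1.
v=23: a=23^0·(≡22), b=23^2·(≡7) mod 23; (22|23)=-1, (7|23)=-1; (−1)^{0·2·11}·(-1)^2·(-1)^0 = +1.
v=5: a=5^2·(≡3), b=5^1·(≡4) mod 5; (3|5)=-1, (4|5)=+1; (−1)^{2·1·2}·(-1)^1·(+1)^2 = -1.
v=19: a=19^2·(≡8), b=19^3·(≡11) mod 19; (8|19)=-1, (11|19)=+1; (−1)^{2·3·9}·(-1)^3·(+1)^2 = -1.
v=13: a=13^1·(≡11), b=13^2·(≡2) mod 13; (11|13)=-1, (2|13)=-1; (−1)^{1·2·6}·(-1)^2·(-1)^1 = -1.
v=2: v_2(a)=-4, v_2(b)=-4; units ≡ 1, 5 (mod 8); ε·ε+αω+βω = 0·0+-4·1+-4·0 ≡ 0  ⇒  (a,b)_2 = +1.
Ram(700817, 1045) = {5, 11, 13, 19, 31, 47}; no ℚ_5-point on the conic.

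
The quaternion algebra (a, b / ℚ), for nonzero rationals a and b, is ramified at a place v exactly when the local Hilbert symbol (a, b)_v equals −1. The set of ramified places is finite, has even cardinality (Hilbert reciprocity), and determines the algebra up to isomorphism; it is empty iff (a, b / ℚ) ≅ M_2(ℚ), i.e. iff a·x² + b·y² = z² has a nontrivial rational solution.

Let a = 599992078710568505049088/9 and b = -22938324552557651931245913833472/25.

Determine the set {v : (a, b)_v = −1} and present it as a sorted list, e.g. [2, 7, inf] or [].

(a, b) ≡ (4147, -271126713) mod (ℚ^×)²; places V = {2, 3, 5, 7, 11, 13, 19, 29, 31, 37, ∞}.
(a,b)_19: α=2, u≡5; β=5, v≡17 (mod 19); (5|19)=+1, (17|19)=+1; sign (−1)^0·+1^5·+1^2 = +1.
(a,b)_29: α=1, u≡19; β=1, v≡2 (mod 29); (19|29)=-1, (2|29)=-1; sign (−1)^0·-1^1·-1^1 = +1.
(a,b)_13: α=1, u≡8; β=1, v≡9 (mod 13); (8|13)=-1, (9|13)=+1; sign (−1)^0·-1^1·+1^1 = -1.
(a,b)_37: α=2, u≡36; β=3, v≡34 (mod 37); (36|37)=+1, (34|37)=+1; sign (−1)^0·+1^3·+1^2 = +1.
(a,b)_5: α=0, u≡2; β=-2, v≡3 (mod 5); (2|5)=-1, (3|5)=-1; sign (−1)^0·-1^-2·-1^0 = +1.
(a,b)_2: α=20, β=22; u≡3, v≡7 (mod 8); ε(u)ε(v)=1·1, αω(v)=20·0, βω(u)=22·1; sum ≡ 1  ⇒  -1.
(a,b)_31: α=2, u≡22; β=3, v≡1 (mod 31); (22|31)=-1, (1|31)=+1; sign (−1)^0·-1^3·+1^2 = -1.
(a,b)_3: α=-2, u≡1; β=1, v≡2 (mod 3); (1|3)=+1, (2|3)=-1; sign (−1)^0·+1^1·-1^-2 = +1.
(a,b)_∞: sgn(4147)=+, sgn(-271126713)=−, so +1.
(a,b)_11: α=3, u≡4; β=1, v≡9 (mod 11); (4|11)=+1, (9|11)=+1; sign (−1)^1·+1^1·+1^3 = -1.
(a,b)_7: α=4, u≡6; β=6, v≡3 (mod 7); (6|7)=-1, (3|7)=-1; sign (−1)^0·-1^6·-1^4 = +1.
(4147, -271126713 / ℚ) ramifies at {2, 11, 13, 31}: a division algebra.

[2, 11, 13, 31]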